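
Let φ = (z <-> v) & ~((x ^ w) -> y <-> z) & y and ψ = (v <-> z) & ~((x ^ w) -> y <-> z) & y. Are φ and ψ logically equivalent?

x | y | z | w | v || φ | ψ
F | F | F | F | F || F | F
F | F | F | F | T || F | F
F | F | F | T | F || F | F
F | F | F | T | T || F | F
F | F | T | F | F || F | F
F | F | T | F | T || F | F
F | F | T | T | F || F | F
F | F | T | T | T || F | F
F | T | F | F | F || T | T
F | T | F | F | T || F | F
F | T | F | T | F || T | T
F | T | F | T | T || F | F
F | T | T | F | F || F | F
F | T | T | F | T || F | F
F | T | T | T | F || F | F
F | T | T | T | T || F | F
T | F | F | F | F || F | F
T | F | F | F | T || F | F
T | F | F | T | F || F | F
T | F | F | T | T || F | F
T | F | T | F | F || F | F
T | F | T | F | T || F | F
T | F | T | T | F || F | F
T | F | T | T | T || F | F
T | T | F | F | F || T | T
T | T | F | F | T || F | F
T | T | F | T | F || T | T
T | T | F | T | T || F | F
T | T | T | F | F || F | F
T | T | T | F | T || F | F
T | T | T | T | F || F | F
T | T | T | T | T || F | F
The columns for φ and ψ agree on every row, so they are logically equivalent.

equivalent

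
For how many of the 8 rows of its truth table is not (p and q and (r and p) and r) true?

7

p | q | r || φ
1 | 1 | 1 || 0
1 | 1 | 0 || 1
1 | 0 | 1 || 1
1 | 0 | 0 || 1
0 | 1 | 1 || 1
0 | 1 | 0 || 1
0 | 0 | 1 || 1
0 | 0 | 0 || 1
The formula is true on 7 of the 8 rows.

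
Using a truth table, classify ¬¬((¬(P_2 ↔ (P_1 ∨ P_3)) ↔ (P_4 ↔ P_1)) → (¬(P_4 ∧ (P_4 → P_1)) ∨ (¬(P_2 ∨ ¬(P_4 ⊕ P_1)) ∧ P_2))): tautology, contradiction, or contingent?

P_1  P_2  P_3  P_4  |  (P_1 ∨ P_3)  (P_2 ↔ (P_1 ∨ P_3))  ¬(P_2 ↔ (P_1 ∨ P_3))  (P_4 ↔ P_1)  (P_4 → P_1)  (P_4 ∧ (P_4 → P_1))  ¬(P_4 ∧ (P_4 → P_1))  (P_4 ⊕ P_1)  ¬(P_4 ⊕ P_1)  (P_2 ∨ ¬(P_4 ⊕ P_1))  ¬(P_2 ∨ ¬(P_4 ⊕ P_1))  φ
 T    T    T    T   |       T                T                    F                 T            T                T                    F                 F            T                 T                      F            T
 T    T    T    F   |       T                T                    F                 F            T                F                    T                 T            F                 T                      F            T
 T    T    F    T   |       T                T                    F                 T            T                T                    F                 F            T                 T                      F            T
 T    T    F    F   |       T                T                    F                 F            T                F                    T                 T            F                 T                      F            T
 T    F    T    T   |       T                F                    T                 T            T                T                    F                 F            T                 T                      F            F
 T    F    T    F   |       T                F                    T                 F            T                F                    T                 T            F                 F                      T            T
 T    F    F    T   |       T                F                    T                 T            T                T                    F                 F            T                 T                      F            F
 T    F    F    F   |       T                F                    T                 F            T                F                    T                 T            F                 F                      T            T
 F    T    T    T   |       T                T                    F                 F            F                F                    T                 T            F                 T                      F            T
 F    T    T    F   |       T                T                    F                 T            T                F                    T                 F            T                 T                      F            T
 F    T    F    T   |       F                F                    T                 F            F                F                    T                 T            F                 T                      F            T
 F    T    F    F   |       F                F                    T                 T            T                F                    T                 F            T                 T                      F            T
 F    F    T    T   |       T                F                    T                 F            F                F                    T                 T            F                 F                      T            T
 F    F    T    F   |       T                F                    T                 T            T                F                    T                 F            T                 T                      F            T
 F    F    F    T   |       F                T                    F                 F            F                F                    T                 T            F                 F                      T            T
 F    F    F    F   |       F                T                    F                 T            T                F                    T                 F            T                 T                      F            T
14 of 16 rows are T, so the formula is contingent.

contingent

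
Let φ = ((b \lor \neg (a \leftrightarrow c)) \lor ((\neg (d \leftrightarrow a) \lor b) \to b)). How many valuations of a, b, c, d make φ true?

  a      b      c      d    |    φ  
 True   True   True   True  |   True
 True   True   True  False  |   True
 True   True  False   True  |   True
 True   True  False  False  |   True
 True  False   True   True  |   True
 True  False   True  False  |  False
 True  False  False   True  |   True
 True  False  False  False  |   True
False   True   True   True  |   True
False   True   True  False  |   True
False   True  False   True  |   True
False   True  False  False  |   True
False  False   True   True  |   True
False  False   True  False  |   True
False  False  False   True  |  False
False  False  False  False  |   True
The formula is true on 14 of the 16 rows.

14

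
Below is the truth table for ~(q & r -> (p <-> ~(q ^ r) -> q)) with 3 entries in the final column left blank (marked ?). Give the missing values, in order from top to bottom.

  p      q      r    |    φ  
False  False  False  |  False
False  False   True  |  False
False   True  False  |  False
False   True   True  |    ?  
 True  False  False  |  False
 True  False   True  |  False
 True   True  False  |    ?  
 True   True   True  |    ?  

Row p=False, q=True, r=True: (q & r) = True, (p <-> ~(q ^ r) -> q) = False, (q & r -> (p <-> ~(q ^ r) -> q)) = False, so the formula = True.
Row p=True, q=True, r=False: (q & r) = False, (p <-> ~(q ^ r) -> q) = True, (q & r -> (p <-> ~(q ^ r) -> q)) = True, so the formula = False.
Row p=True, q=True, r=True: (q & r) = True, (p <-> ~(q ^ r) -> q) = True, (q & r -> (p <-> ~(q ^ r) -> q)) = True, so the formula = False.

True, False, False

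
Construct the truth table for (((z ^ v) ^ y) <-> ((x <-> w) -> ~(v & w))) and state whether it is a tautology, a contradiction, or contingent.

contingent

x | y | z | w | v | φ
- | - | - | - | - | -
T | T | T | T | T | F
T | T | T | T | F | F
T | T | T | F | T | T
T | T | T | F | F | F
T | T | F | T | T | T
T | T | F | T | F | T
T | T | F | F | T | F
T | T | F | F | F | T
T | F | T | T | T | T
T | F | T | T | F | T
T | F | T | F | T | F
T | F | T | F | F | T
T | F | F | T | T | F
T | F | F | T | F | F
T | F | F | F | T | T
T | F | F | F | F | F
F | T | T | T | T | T
F | T | T | T | F | F
F | T | T | F | T | T
F | T | T | F | F | F
F | T | F | T | T | F
F | T | F | T | F | T
F | T | F | F | T | F
F | T | F | F | F | T
F | F | T | T | T | F
F | F | T | T | F | T
F | F | T | F | T | F
F | F | T | F | F | T
F | F | F | T | T | T
F | F | F | T | F | F
F | F | F | F | T | T
F | F | F | F | F | F
16 of 32 rows are T, so the formula is contingent.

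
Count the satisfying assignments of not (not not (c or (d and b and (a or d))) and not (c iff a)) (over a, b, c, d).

11

a | b | c | d || φ
T | T | T | T || T
T | T | T | F || T
T | T | F | T || F
T | T | F | F || T
T | F | T | T || T
T | F | T | F || T
T | F | F | T || T
T | F | F | F || T
F | T | T | T || F
F | T | T | F || F
F | T | F | T || T
F | T | F | F || T
F | F | T | T || F
F | F | T | F || F
F | F | F | T || T
F | F | F | F || T
The formula is true on 11 of the 16 rows.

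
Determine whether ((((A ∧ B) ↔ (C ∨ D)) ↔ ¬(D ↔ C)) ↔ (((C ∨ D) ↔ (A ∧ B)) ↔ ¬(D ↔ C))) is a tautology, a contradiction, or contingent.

  A      B      C      D    |    φ  
 True   True   True   True  |   True
 True   True   True  False  |   True
 True   True  False   True  |   True
 True   True  False  False  |   True
 True  False   True   True  |   True
 True  False   True  False  |   True
 True  False  False   True  |   True
 True  False  False  False  |   True
False   True   True   True  |   True
False   True   True  False  |   True
False   True  False   True  |   True
False   True  False  False  |   True
False  False   True   True  |   True
False  False   True  False  |   True
False  False  False   True  |   True
False  False  False  False  |   True
Every row is True, so the formula is a tautology.

tautology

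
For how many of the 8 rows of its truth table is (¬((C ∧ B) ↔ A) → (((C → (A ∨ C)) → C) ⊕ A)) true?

A  B  C  |  (C ∧ B)  ((C ∧ B) ↔ A)  ¬((C ∧ B) ↔ A)  (A ∨ C)  (C → (A ∨ C))  ((C → (A ∨ C)) → C)  (((C → (A ∨ C)) → C) ⊕ A)  φ
T  T  T  |     T           T              F            T           T                 T                       F              T
T  T  F  |     F           F              T            T           T                 F                       T              T
T  F  T  |     F           F              T            T           T                 T                       F              F
T  F  F  |     F           F              T            T           T                 F                       T              T
F  T  T  |     T           F              T            T           T                 T                       T              T
F  T  F  |     F           T              F            F           T                 F                       F              T
F  F  T  |     F           T              F            T           T                 T                       T              T
F  F  F  |     F           T              F            F           T                 F                       F              T
The formula is true on 7 of the 8 rows.

7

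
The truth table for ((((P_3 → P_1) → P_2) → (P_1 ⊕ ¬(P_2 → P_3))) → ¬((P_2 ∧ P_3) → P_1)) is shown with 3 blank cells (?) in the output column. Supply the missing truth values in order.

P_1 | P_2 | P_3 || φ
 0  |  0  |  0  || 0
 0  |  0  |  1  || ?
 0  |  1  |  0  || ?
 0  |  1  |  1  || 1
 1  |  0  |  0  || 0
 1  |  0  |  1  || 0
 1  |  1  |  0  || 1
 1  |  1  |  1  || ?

Row P_1=0, P_2=0, P_3=1: (((P_3 → P_1) → P_2) → (P_1 ⊕ ¬(P_2 → P_3))) = 0, ¬((P_2 ∧ P_3) → P_1) = 0, so the formula = 1.
Row P_1=0, P_2=1, P_3=0: (((P_3 → P_1) → P_2) → (P_1 ⊕ ¬(P_2 → P_3))) = 1, ¬((P_2 ∧ P_3) → P_1) = 0, so the formula = 0.
Row P_1=1, P_2=1, P_3=1: (((P_3 → P_1) → P_2) → (P_1 ⊕ ¬(P_2 → P_3))) = 1, ¬((P_2 ∧ P_3) → P_1) = 0, so the formula = 0.

1, 0, 0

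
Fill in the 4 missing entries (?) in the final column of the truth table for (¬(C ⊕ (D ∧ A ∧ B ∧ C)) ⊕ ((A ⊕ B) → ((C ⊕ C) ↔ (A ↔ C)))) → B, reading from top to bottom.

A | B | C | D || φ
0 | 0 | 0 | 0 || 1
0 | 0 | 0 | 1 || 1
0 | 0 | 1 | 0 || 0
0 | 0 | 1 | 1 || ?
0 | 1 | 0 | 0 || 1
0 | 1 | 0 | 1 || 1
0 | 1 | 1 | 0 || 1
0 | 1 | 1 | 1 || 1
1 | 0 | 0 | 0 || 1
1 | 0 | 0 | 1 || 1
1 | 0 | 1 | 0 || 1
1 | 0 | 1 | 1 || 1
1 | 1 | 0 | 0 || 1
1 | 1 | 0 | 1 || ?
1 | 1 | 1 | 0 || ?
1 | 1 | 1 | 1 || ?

Row A=0, B=0, C=1, D=1: (¬(C ⊕ (D ∧ A ∧ B ∧ C)) ⊕ ((A ⊕ B) → ((C ⊕ C) ↔ (A ↔ C)))) = 1, so the formula = 0.
Row A=1, B=1, C=0, D=1: (¬(C ⊕ (D ∧ A ∧ B ∧ C)) ⊕ ((A ⊕ B) → ((C ⊕ C) ↔ (A ↔ C)))) = 0, so the formula = 1.
Row A=1, B=1, C=1, D=0: (¬(C ⊕ (D ∧ A ∧ B ∧ C)) ⊕ ((A ⊕ B) → ((C ⊕ C) ↔ (A ↔ C)))) = 1, so the formula = 1.
Row A=1, B=1, C=1, D=1: (¬(C ⊕ (D ∧ A ∧ B ∧ C)) ⊕ ((A ⊕ B) → ((C ⊕ C) ↔ (A ↔ C)))) = 0, so the formula = 1.

0, 1, 1, 1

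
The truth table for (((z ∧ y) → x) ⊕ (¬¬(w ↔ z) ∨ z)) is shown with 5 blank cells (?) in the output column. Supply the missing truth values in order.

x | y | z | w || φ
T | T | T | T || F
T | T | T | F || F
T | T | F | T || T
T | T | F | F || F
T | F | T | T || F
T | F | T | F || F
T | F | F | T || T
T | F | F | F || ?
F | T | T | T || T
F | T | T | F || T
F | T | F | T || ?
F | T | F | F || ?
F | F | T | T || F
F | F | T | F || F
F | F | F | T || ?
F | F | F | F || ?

Row x=T, y=F, z=F, w=F: ((z ∧ y) → x) = T, (¬¬(w ↔ z) ∨ z) = T, so the formula = F.
Row x=F, y=T, z=F, w=T: ((z ∧ y) → x) = T, (¬¬(w ↔ z) ∨ z) = F, so the formula = T.
Row x=F, y=T, z=F, w=F: ((z ∧ y) → x) = T, (¬¬(w ↔ z) ∨ z) = T, so the formula = F.
Row x=F, y=F, z=F, w=T: ((z ∧ y) → x) = T, (¬¬(w ↔ z) ∨ z) = F, so the formula = T.
Row x=F, y=F, z=F, w=F: ((z ∧ y) → x) = T, (¬¬(w ↔ z) ∨ z) = T, so the formula = F.

F, T, F, T, F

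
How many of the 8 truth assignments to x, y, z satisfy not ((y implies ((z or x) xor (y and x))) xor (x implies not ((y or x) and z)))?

5

x | y | z | (z or x) | (y and x) | ((z or x) xor (y and x)) | (y or x) | ((y or x) and z) | not ((y or x) and z) | φ
- | - | - | -------- | --------- | ------------------------ | -------- | ---------------- | -------------------- | -
T | T | T |    T     |     T     |            F             |    T     |        T         |          F           | T
T | T | F |    T     |     T     |            F             |    T     |        F         |          T           | F
T | F | T |    T     |     F     |            T             |    T     |        T         |          F           | F
T | F | F |    T     |     F     |            T             |    T     |        F         |          T           | T
F | T | T |    T     |     F     |            T             |    T     |        T         |          F           | T
F | T | F |    F     |     F     |            F             |    T     |        F         |          T           | F
F | F | T |    T     |     F     |            T             |    F     |        F         |          T           | T
F | F | F |    F     |     F     |            F             |    F     |        F         |          T           | T
The formula is true on 5 of the 8 rows.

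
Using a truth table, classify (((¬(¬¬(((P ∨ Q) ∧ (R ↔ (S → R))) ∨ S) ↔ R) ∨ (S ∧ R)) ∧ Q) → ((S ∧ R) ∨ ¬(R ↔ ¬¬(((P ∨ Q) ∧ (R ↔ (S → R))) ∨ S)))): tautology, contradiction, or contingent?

tautology

P | Q | R | S || φ
T | T | T | T || T
T | T | T | F || T
T | T | F | T || T
T | T | F | F || T
T | F | T | T || T
T | F | T | F || T
T | F | F | T || T
T | F | F | F || T
F | T | T | T || T
F | T | T | F || T
F | T | F | T || T
F | T | F | F || T
F | F | T | T || T
F | F | T | F || T
F | F | F | T || T
F | F | F | F || T
Every row is T, so the formula is a tautology.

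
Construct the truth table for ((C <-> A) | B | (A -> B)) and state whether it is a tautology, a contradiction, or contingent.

contingent

A  B  C     (C <-> A)  (A -> B)  ((C <-> A) | B | (A -> B))
F  F  F         T         T                  T             
F  F  T         F         T                  T             
F  T  F         T         T                  T             
F  T  T         F         T                  T             
T  F  F         F         F                  F             
T  F  T         T         F                  T             
T  T  F         F         T                  T             
T  T  T         T         T                  T             
7 of 8 rows are T, so the formula is contingent.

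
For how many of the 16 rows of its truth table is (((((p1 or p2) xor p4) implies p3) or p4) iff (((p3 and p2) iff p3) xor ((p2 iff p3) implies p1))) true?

  p1  |   p2  |   p3  |   p4  || (p1 or p2) | ((p1 or p2) xor p4) | (p3 and p2) | ((p3 and p2) iff p3) | (p2 iff p3) | ((p2 iff p3) implies p1) |   φ  
False | False | False | False ||   False    |        False        |    False    |         True         |     True    |          False           |  True
False | False | False |  True ||   False    |         True        |    False    |         True         |     True    |          False           |  True
False | False |  True | False ||   False    |        False        |    False    |        False         |    False    |           True           |  True
False | False |  True |  True ||   False    |         True        |    False    |        False         |    False    |           True           |  True
False |  True | False | False ||    True    |         True        |    False    |         True         |    False    |           True           |  True
False |  True | False |  True ||    True    |        False        |    False    |         True         |    False    |           True           | False
False |  True |  True | False ||    True    |         True        |     True    |         True         |     True    |          False           |  True
False |  True |  True |  True ||    True    |        False        |     True    |         True         |     True    |          False           |  True
 True | False | False | False ||    True    |         True        |    False    |         True         |     True    |           True           |  True
 True | False | False |  True ||    True    |        False        |    False    |         True         |     True    |           True           | False
 True | False |  True | False ||    True    |         True        |    False    |        False         |    False    |           True           |  True
 True | False |  True |  True ||    True    |        False        |    False    |        False         |    False    |           True           |  True
 True |  True | False | False ||    True    |         True        |    False    |         True         |    False    |           True           |  True
 True |  True | False |  True ||    True    |        False        |    False    |         True         |    False    |           True           | False
 True |  True |  True | False ||    True    |         True        |     True    |         True         |     True    |           True           | False
 True |  True |  True |  True ||    True    |        False        |     True    |         True         |     True    |           True           | False
The formula is true on 11 of the 16 rows.

11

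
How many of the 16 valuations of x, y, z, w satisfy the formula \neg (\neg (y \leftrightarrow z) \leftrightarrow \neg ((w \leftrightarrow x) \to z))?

x | y | z | w || (y \leftrightarrow z) | \neg (y \leftrightarrow z) | (w \leftrightarrow x) | φ
T | T | T | T ||           T           |             F              |           T           | F
T | T | T | F ||           T           |             F              |           F           | F
T | T | F | T ||           F           |             T              |           T           | F
T | T | F | F ||           F           |             T              |           F           | T
T | F | T | T ||           F           |             T              |           T           | T
T | F | T | F ||           F           |             T              |           F           | T
T | F | F | T ||           T           |             F              |           T           | T
T | F | F | F ||           T           |             F              |           F           | F
F | T | T | T ||           T           |             F              |           F           | F
F | T | T | F ||           T           |             F              |           T           | F
F | T | F | T ||           F           |             T              |           F           | T
F | T | F | F ||           F           |             T              |           T           | F
F | F | T | T ||           F           |             T              |           F           | T
F | F | T | F ||           F           |             T              |           T           | T
F | F | F | T ||           T           |             F              |           F           | F
F | F | F | F ||           T           |             F              |           T           | T
The formula is true on 8 of the 16 rows.

8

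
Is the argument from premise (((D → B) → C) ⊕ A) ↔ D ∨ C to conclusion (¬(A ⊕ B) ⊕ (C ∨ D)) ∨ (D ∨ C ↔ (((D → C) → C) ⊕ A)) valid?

A | B | C | D || φ | ψ
1 | 1 | 1 | 1 || 0 | 0
1 | 1 | 1 | 0 || 0 | 0
1 | 1 | 0 | 1 || 1 | 0
1 | 1 | 0 | 0 || 0 | 1
1 | 0 | 1 | 1 || 0 | 1
1 | 0 | 1 | 0 || 0 | 1
1 | 0 | 0 | 1 || 0 | 1
1 | 0 | 0 | 0 || 0 | 0
0 | 1 | 1 | 1 || 1 | 1
0 | 1 | 1 | 0 || 1 | 1
0 | 1 | 0 | 1 || 0 | 1
0 | 1 | 0 | 0 || 1 | 1
0 | 0 | 1 | 1 || 1 | 1
0 | 0 | 1 | 0 || 1 | 1
0 | 0 | 0 | 1 || 1 | 1
0 | 0 | 0 | 0 || 1 | 1
At A=1, B=1, C=0, D=1 we have φ true but ψ false, so φ does not entail ψ.

no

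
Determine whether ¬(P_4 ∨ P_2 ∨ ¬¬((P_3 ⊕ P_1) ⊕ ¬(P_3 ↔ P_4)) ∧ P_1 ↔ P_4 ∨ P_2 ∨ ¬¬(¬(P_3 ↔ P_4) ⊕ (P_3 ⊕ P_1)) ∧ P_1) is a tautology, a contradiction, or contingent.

P_1 | P_2 | P_3 | P_4 || (P_3 ⊕ P_1) | (P_3 ↔ P_4) | ¬(P_3 ↔ P_4) | ((P_3 ⊕ P_1) ⊕ ¬(P_3 ↔ P_4)) | (¬(P_3 ↔ P_4) ⊕ (P_3 ⊕ P_1)) | φ
 0  |  0  |  0  |  0  ||      0      |      1      |      0       |              0               |              0               | 0
 0  |  0  |  0  |  1  ||      0      |      0      |      1       |              1               |              1               | 0
 0  |  0  |  1  |  0  ||      1      |      0      |      1       |              0               |              0               | 0
 0  |  0  |  1  |  1  ||      1      |      1      |      0       |              1               |              1               | 0
 0  |  1  |  0  |  0  ||      0      |      1      |      0       |              0               |              0               | 0
 0  |  1  |  0  |  1  ||      0      |      0      |      1       |              1               |              1               | 0
 0  |  1  |  1  |  0  ||      1      |      0      |      1       |              0               |              0               | 0
 0  |  1  |  1  |  1  ||      1      |      1      |      0       |              1               |              1               | 0
 1  |  0  |  0  |  0  ||      1      |      1      |      0       |              1               |              1               | 0
 1  |  0  |  0  |  1  ||      1      |      0      |      1       |              0               |              0               | 0
 1  |  0  |  1  |  0  ||      0      |      0      |      1       |              1               |              1               | 0
 1  |  0  |  1  |  1  ||      0      |      1      |      0       |              0               |              0               | 0
 1  |  1  |  0  |  0  ||      1      |      1      |      0       |              1               |              1               | 0
 1  |  1  |  0  |  1  ||      1      |      0      |      1       |              0               |              0               | 0
 1  |  1  |  1  |  0  ||      0      |      0      |      1       |              1               |              1               | 0
 1  |  1  |  1  |  1  ||      0      |      1      |      0       |              0               |              0               | 0
Every row is 0, so the formula is a contradiction.

contradiction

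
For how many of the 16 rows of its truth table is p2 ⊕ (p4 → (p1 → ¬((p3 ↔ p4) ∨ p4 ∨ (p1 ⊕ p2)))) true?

8

  p1  |   p2  |   p3  |   p4  ||   φ  
 True |  True |  True |  True ||  True
 True |  True |  True | False || False
 True |  True | False |  True ||  True
 True |  True | False | False || False
 True | False |  True |  True || False
 True | False |  True | False ||  True
 True | False | False |  True || False
 True | False | False | False ||  True
False |  True |  True |  True || False
False |  True |  True | False || False
False |  True | False |  True || False
False |  True | False | False || False
False | False |  True |  True ||  True
False | False |  True | False ||  True
False | False | False |  True ||  True
False | False | False | False ||  True
The formula is true on 8 of the 16 rows.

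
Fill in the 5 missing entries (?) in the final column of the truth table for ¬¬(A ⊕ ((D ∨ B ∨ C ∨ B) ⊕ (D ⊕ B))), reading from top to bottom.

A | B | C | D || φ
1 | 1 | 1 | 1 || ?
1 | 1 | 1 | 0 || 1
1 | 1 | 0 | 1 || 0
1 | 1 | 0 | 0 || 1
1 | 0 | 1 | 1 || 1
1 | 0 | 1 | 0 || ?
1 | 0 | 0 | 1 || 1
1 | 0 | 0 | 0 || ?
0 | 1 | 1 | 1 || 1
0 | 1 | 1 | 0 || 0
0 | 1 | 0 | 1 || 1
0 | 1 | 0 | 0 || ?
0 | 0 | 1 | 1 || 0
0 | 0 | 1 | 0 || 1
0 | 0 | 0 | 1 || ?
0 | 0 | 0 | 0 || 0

0, 0, 1, 0, 0

Row A=1, B=1, C=1, D=1: (A ⊕ ((D ∨ B ∨ C ∨ B) ⊕ (D ⊕ B))) = 0, ¬(A ⊕ ((D ∨ B ∨ C ∨ B) ⊕ (D ⊕ B))) = 1, so the formula = 0.
Row A=1, B=0, C=1, D=0: (A ⊕ ((D ∨ B ∨ C ∨ B) ⊕ (D ⊕ B))) = 0, ¬(A ⊕ ((D ∨ B ∨ C ∨ B) ⊕ (D ⊕ B))) = 1, so the formula = 0.
Row A=1, B=0, C=0, D=0: (A ⊕ ((D ∨ B ∨ C ∨ B) ⊕ (D ⊕ B))) = 1, ¬(A ⊕ ((D ∨ B ∨ C ∨ B) ⊕ (D ⊕ B))) = 0, so the formula = 1.
Row A=0, B=1, C=0, D=0: (A ⊕ ((D ∨ B ∨ C ∨ B) ⊕ (D ⊕ B))) = 0, ¬(A ⊕ ((D ∨ B ∨ C ∨ B) ⊕ (D ⊕ B))) = 1, so the formula = 0.
Row A=0, B=0, C=0, D=1: (A ⊕ ((D ∨ B ∨ C ∨ B) ⊕ (D ⊕ B))) = 0, ¬(A ⊕ ((D ∨ B ∨ C ∨ B) ⊕ (D ⊕ B))) = 1, so the formula = 0.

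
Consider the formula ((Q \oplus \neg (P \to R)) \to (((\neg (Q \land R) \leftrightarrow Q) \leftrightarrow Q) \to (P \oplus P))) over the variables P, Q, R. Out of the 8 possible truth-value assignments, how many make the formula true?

P | Q | R | (P \to R) | \neg (P \to R) | (Q \oplus \neg (P \to R)) | (Q \land R) | \neg (Q \land R) | (P \oplus P) | φ
- | - | - | --------- | -------------- | ------------------------- | ----------- | ---------------- | ------------ | -
F | F | F |     T     |       F        |             F             |      F      |        T         |      F       | T
F | F | T |     T     |       F        |             F             |      F      |        T         |      F       | T
F | T | F |     T     |       F        |             T             |      F      |        T         |      F       | F
F | T | T |     T     |       F        |             T             |      T      |        F         |      F       | T
T | F | F |     F     |       T        |             T             |      F      |        T         |      F       | F
T | F | T |     T     |       F        |             F             |      F      |        T         |      F       | T
T | T | F |     F     |       T        |             F             |      F      |        T         |      F       | T
T | T | T |     T     |       F        |             T             |      T      |        F         |      F       | T
The formula is true on 6 of the 8 rows.

6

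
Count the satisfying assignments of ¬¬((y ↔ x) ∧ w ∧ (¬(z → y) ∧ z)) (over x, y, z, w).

1

x  y  z  w  |  (y ↔ x)  (z → y)  ¬(z → y)  (¬(z → y) ∧ z)  φ
0  0  0  0  |     1        1        0            0         0
0  0  0  1  |     1        1        0            0         0
0  0  1  0  |     1        0        1            1         0
0  0  1  1  |     1        0        1            1         1
0  1  0  0  |     0        1        0            0         0
0  1  0  1  |     0        1        0            0         0
0  1  1  0  |     0        1        0            0         0
0  1  1  1  |     0        1        0            0         0
1  0  0  0  |     0        1        0            0         0
1  0  0  1  |     0        1        0            0         0
1  0  1  0  |     0        0        1            1         0
1  0  1  1  |     0        0        1            1         0
1  1  0  0  |     1        1        0            0         0
1  1  0  1  |     1        1        0            0         0
1  1  1  0  |     1        1        0            0         0
1  1  1  1  |     1        1        0            0         0
The formula is true on 1 of the 16 rows.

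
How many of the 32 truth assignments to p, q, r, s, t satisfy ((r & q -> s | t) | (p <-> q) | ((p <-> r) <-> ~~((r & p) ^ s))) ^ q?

  p   |   q   |   r   |   s   |   t   ||   φ  
 True |  True |  True |  True |  True || False
 True |  True |  True |  True | False || False
 True |  True |  True | False |  True || False
 True |  True |  True | False | False || False
 True |  True | False |  True |  True || False
 True |  True | False |  True | False || False
 True |  True | False | False |  True || False
 True |  True | False | False | False || False
 True | False |  True |  True |  True ||  True
 True | False |  True |  True | False ||  True
 True | False |  True | False |  True ||  True
 True | False |  True | False | False ||  True
 True | False | False |  True |  True ||  True
 True | False | False |  True | False ||  True
 True | False | False | False |  True ||  True
 True | False | False | False | False ||  True
False |  True |  True |  True |  True || False
False |  True |  True |  True | False || False
False |  True |  True | False |  True || False
False |  True |  True | False | False || False
False |  True | False |  True |  True || False
False |  True | False |  True | False || False
False |  True | False | False |  True || False
False |  True | False | False | False || False
False | False |  True |  True |  True ||  True
False | False |  True |  True | False ||  True
False | False |  True | False |  True ||  True
False | False |  True | False | False ||  True
False | False | False |  True |  True ||  True
False | False | False |  True | False ||  True
False | False | False | False |  True ||  True
False | False | False | False | False ||  True
The formula is true on 16 of the 32 rows.

16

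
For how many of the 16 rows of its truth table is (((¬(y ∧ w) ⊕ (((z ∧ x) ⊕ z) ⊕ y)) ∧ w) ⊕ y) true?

x  y  z  w  |  (y ∧ w)  ¬(y ∧ w)  (z ∧ x)  ((z ∧ x) ⊕ z)  (((z ∧ x) ⊕ z) ⊕ y)  φ
1  1  1  1  |     1        0         1           0                 1           0
1  1  1  0  |     0        1         1           0                 1           1
1  1  0  1  |     1        0         0           0                 1           0
1  1  0  0  |     0        1         0           0                 1           1
1  0  1  1  |     0        1         1           0                 0           1
1  0  1  0  |     0        1         1           0                 0           0
1  0  0  1  |     0        1         0           0                 0           1
1  0  0  0  |     0        1         0           0                 0           0
0  1  1  1  |     1        0         0           1                 0           1
0  1  1  0  |     0        1         0           1                 0           1
0  1  0  1  |     1        0         0           0                 1           0
0  1  0  0  |     0        1         0           0                 1           1
0  0  1  1  |     0        1         0           1                 1           0
0  0  1  0  |     0        1         0           1                 1           0
0  0  0  1  |     0        1         0           0                 0           1
0  0  0  0  |     0        1         0           0                 0           0
The formula is true on 8 of the 16 rows.

8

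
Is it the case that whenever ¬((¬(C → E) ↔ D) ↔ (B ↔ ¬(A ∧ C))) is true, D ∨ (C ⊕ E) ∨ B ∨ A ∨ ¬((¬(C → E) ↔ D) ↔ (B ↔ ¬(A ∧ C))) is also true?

yes

  A   |   B   |   C   |   D   |   E   ||   φ   |   ψ  
 True |  True |  True |  True |  True || False |  True
 True |  True |  True |  True | False ||  True |  True
 True |  True |  True | False |  True ||  True |  True
 True |  True |  True | False | False || False |  True
 True |  True | False |  True |  True ||  True |  True
 True |  True | False |  True | False ||  True |  True
 True |  True | False | False |  True || False |  True
 True |  True | False | False | False || False |  True
 True | False |  True |  True |  True ||  True |  True
 True | False |  True |  True | False || False |  True
 True | False |  True | False |  True || False |  True
 True | False |  True | False | False ||  True |  True
 True | False | False |  True |  True || False |  True
 True | False | False |  True | False || False |  True
 True | False | False | False |  True ||  True |  True
 True | False | False | False | False ||  True |  True
False |  True |  True |  True |  True ||  True |  True
False |  True |  True |  True | False || False |  True
False |  True |  True | False |  True || False |  True
False |  True |  True | False | False ||  True |  True
False |  True | False |  True |  True ||  True |  True
False |  True | False |  True | False ||  True |  True
False |  True | False | False |  True || False |  True
False |  True | False | False | False || False |  True
False | False |  True |  True |  True || False |  True
False | False |  True |  True | False ||  True |  True
False | False |  True | False |  True ||  True |  True
False | False |  True | False | False || False |  True
False | False | False |  True |  True || False |  True
False | False | False |  True | False || False |  True
False | False | False | False |  True ||  True |  True
False | False | False | False | False ||  True |  True
In every row where φ is true, ψ is also true, so φ ⊨ ψ.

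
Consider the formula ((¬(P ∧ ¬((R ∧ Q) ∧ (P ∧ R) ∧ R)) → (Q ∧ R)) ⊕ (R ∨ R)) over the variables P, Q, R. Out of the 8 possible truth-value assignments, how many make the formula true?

3

P | Q | R || (R ∧ Q) | (P ∧ R) | ((R ∧ Q) ∧ (P ∧ R) ∧ R) | ¬((R ∧ Q) ∧ (P ∧ R) ∧ R) | (Q ∧ R) | (R ∨ R) | φ
1 | 1 | 1 ||    1    |    1    |            1            |            0             |    1    |    1    | 0
1 | 1 | 0 ||    0    |    0    |            0            |            1             |    0    |    0    | 1
1 | 0 | 1 ||    0    |    1    |            0            |            1             |    0    |    1    | 0
1 | 0 | 0 ||    0    |    0    |            0            |            1             |    0    |    0    | 1
0 | 1 | 1 ||    1    |    0    |            0            |            1             |    1    |    1    | 0
0 | 1 | 0 ||    0    |    0    |            0            |            1             |    0    |    0    | 0
0 | 0 | 1 ||    0    |    0    |            0            |            1             |    0    |    1    | 1
0 | 0 | 0 ||    0    |    0    |            0            |            1             |    0    |    0    | 0
The formula is true on 3 of the 8 rows.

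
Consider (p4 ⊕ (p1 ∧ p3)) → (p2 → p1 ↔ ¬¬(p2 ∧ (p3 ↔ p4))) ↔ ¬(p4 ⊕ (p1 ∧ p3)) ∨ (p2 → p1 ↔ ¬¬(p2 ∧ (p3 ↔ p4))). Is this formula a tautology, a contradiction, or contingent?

p1 | p2 | p3 | p4 | (p1 ∧ p3) | (p4 ⊕ (p1 ∧ p3)) | (p2 → p1) | (p3 ↔ p4) | (p2 ∧ (p3 ↔ p4)) | ¬(p2 ∧ (p3 ↔ p4)) | ¬¬(p2 ∧ (p3 ↔ p4)) | ¬(p4 ⊕ (p1 ∧ p3)) | φ
-- | -- | -- | -- | --------- | ---------------- | --------- | --------- | ---------------- | ----------------- | ------------------ | ----------------- | -
T  | T  | T  | T  |     T     |        F         |     T     |     T     |        T         |         F         |         T          |         T         | T
T  | T  | T  | F  |     T     |        T         |     T     |     F     |        F         |         T         |         F          |         F         | T
T  | T  | F  | T  |     F     |        T         |     T     |     F     |        F         |         T         |         F          |         F         | T
T  | T  | F  | F  |     F     |        F         |     T     |     T     |        T         |         F         |         T          |         T         | T
T  | F  | T  | T  |     T     |        F         |     T     |     T     |        F         |         T         |         F          |         T         | T
T  | F  | T  | F  |     T     |        T         |     T     |     F     |        F         |         T         |         F          |         F         | T
T  | F  | F  | T  |     F     |        T         |     T     |     F     |        F         |         T         |         F          |         F         | T
T  | F  | F  | F  |     F     |        F         |     T     |     T     |        F         |         T         |         F          |         T         | T
F  | T  | T  | T  |     F     |        T         |     F     |     T     |        T         |         F         |         T          |         F         | T
F  | T  | T  | F  |     F     |        F         |     F     |     F     |        F         |         T         |         F          |         T         | T
F  | T  | F  | T  |     F     |        T         |     F     |     F     |        F         |         T         |         F          |         F         | T
F  | T  | F  | F  |     F     |        F         |     F     |     T     |        T         |         F         |         T          |         T         | T
F  | F  | T  | T  |     F     |        T         |     T     |     T     |        F         |         T         |         F          |         F         | T
F  | F  | T  | F  |     F     |        F         |     T     |     F     |        F         |         T         |         F          |         T         | T
F  | F  | F  | T  |     F     |        T         |     T     |     F     |        F         |         T         |         F          |         F         | T
F  | F  | F  | F  |     F     |        F         |     T     |     T     |        F         |         T         |         F          |         T         | T
Every row is T, so the formula is a tautology.

tautology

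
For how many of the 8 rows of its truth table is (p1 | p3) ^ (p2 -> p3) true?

2

p1  p2  p3     ((p1 | p3) ^ (p2 -> p3))
T   T   T                 F            
T   T   F                 T            
T   F   T                 F            
T   F   F                 F            
F   T   T                 F            
F   T   F                 F            
F   F   T                 F            
F   F   F                 T            
The formula is true on 2 of the 8 rows.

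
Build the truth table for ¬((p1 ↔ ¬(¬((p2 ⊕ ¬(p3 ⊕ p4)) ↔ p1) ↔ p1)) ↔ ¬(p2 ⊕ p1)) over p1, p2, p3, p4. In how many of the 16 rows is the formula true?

8

p1  p2  p3  p4  |  (p3 ⊕ p4)  ¬(p3 ⊕ p4)  (p2 ⊕ ¬(p3 ⊕ p4))  ((p2 ⊕ ¬(p3 ⊕ p4)) ↔ p1)  ¬((p2 ⊕ ¬(p3 ⊕ p4)) ↔ p1)  (p2 ⊕ p1)  ¬(p2 ⊕ p1)  φ
0   0   0   0   |      0          1               1                     0                          1                  0          1       1
0   0   0   1   |      1          0               0                     1                          0                  0          1       0
0   0   1   0   |      1          0               0                     1                          0                  0          1       0
0   0   1   1   |      0          1               1                     0                          1                  0          1       1
0   1   0   0   |      0          1               0                     1                          0                  1          0       1
0   1   0   1   |      1          0               1                     0                          1                  1          0       0
0   1   1   0   |      1          0               1                     0                          1                  1          0       0
0   1   1   1   |      0          1               0                     1                          0                  1          0       1
1   0   0   0   |      0          1               1                     1                          0                  1          0       1
1   0   0   1   |      1          0               0                     0                          1                  1          0       0
1   0   1   0   |      1          0               0                     0                          1                  1          0       0
1   0   1   1   |      0          1               1                     1                          0                  1          0       1
1   1   0   0   |      0          1               0                     0                          1                  0          1       1
1   1   0   1   |      1          0               1                     1                          0                  0          1       0
1   1   1   0   |      1          0               1                     1                          0                  0          1       0
1   1   1   1   |      0          1               0                     0                          1                  0          1       1
The formula is true on 8 of the 16 rows.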